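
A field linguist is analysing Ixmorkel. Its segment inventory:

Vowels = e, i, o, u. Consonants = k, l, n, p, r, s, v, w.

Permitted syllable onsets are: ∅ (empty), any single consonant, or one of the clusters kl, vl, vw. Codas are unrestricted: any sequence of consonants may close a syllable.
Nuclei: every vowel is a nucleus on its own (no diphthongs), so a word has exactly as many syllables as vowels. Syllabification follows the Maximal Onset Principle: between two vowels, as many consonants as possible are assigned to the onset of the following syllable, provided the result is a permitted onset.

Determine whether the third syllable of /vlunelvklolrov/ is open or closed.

Vowels present: u, e, o, o; each is a nucleus, giving 4 syllables.
Between /u/ (V1) and /e/ (V2): /n/ → onset of the next syllable (single consonants are always licit onsets).
Between /e/ (V2) and /o/ (V3): /lvkl/ splits as /lv/ + /kl/ (/kl/ is the longest suffix that is a licit onset).
Between /o/ (V3) and /o/ (V4): /lr/ splits as /l/ + /r/ (/r/ is the longest suffix that is a licit onset).
Putting it together: vlu.nelv.klol.rov.
Syllable 3 is /klol/ with coda /l/, so it is closed.

closed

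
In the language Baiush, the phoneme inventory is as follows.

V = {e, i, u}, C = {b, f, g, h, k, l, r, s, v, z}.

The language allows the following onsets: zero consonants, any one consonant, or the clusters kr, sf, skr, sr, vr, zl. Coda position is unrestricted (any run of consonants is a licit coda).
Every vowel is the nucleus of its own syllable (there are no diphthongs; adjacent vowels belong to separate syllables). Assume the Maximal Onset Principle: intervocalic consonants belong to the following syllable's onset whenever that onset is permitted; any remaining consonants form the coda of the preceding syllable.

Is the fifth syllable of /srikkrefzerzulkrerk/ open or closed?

closed

Nuclei (vowels): i, e, e, u, e → 5 syllables.
σ1/σ2 boundary: /kkr/ — longest licit onset from the right is /kr/, leaving /k/ as coda.
σ2/σ3 boundary: cluster /fz/ — the longest permitted-onset suffix is /z/; onset = /z/, preceding coda = /f/.
σ3/σ4 boundary: /rz/; trying suffixes from longest down, /z/ is the first permitted one, so coda /r/ | onset /z/.
σ4/σ5 boundary: /lkr/ — longest licit onset from the right is /kr/, leaving /l/ as coda.
Putting it together: srik.kref.zer.zul.krerk.
Syllable 5 is /krerk/ with coda /rk/, so it is closed.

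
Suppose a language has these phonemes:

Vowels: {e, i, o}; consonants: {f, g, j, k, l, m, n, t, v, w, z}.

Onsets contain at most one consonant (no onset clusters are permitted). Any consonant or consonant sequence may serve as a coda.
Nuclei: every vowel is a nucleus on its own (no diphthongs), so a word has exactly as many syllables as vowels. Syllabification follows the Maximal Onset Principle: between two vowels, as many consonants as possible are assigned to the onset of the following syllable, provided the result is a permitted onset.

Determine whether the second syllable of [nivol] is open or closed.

Nuclei (vowels): i, o → 2 syllables.
/i…o/ gap (V1→V2): /v/ → onset of the next syllable (single consonants are always licit onsets).
So the parse is ni.vol.
Syllable 2 is /vol/ with coda /l/, so it is closed.

closed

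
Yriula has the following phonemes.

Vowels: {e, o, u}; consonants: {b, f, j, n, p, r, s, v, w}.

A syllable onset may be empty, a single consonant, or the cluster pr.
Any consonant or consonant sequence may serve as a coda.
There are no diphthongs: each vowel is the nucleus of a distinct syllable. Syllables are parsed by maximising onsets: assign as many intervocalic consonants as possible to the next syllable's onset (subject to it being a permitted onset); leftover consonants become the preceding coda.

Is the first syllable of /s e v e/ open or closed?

open

The vowels are e, e — 2 nuclei, so 2 syllables.
Between /e/ (V1) and /e/ (V2): /v/ is a single consonant, so it becomes the next onset.
Syllabification: se.ve.
Syllable 1 is /se/; it ends in its nucleus with no coda, so it is open.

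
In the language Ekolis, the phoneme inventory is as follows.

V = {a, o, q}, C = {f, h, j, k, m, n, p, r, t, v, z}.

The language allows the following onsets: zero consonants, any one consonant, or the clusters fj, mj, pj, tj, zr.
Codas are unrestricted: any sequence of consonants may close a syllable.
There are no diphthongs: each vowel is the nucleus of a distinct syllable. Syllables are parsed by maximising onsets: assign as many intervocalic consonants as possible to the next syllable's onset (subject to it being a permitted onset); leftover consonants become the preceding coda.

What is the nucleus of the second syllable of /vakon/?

Vowels present: a, o; each is a nucleus, giving 2 syllables.
The second nucleus (vowel 2 from the left) is /o/.

o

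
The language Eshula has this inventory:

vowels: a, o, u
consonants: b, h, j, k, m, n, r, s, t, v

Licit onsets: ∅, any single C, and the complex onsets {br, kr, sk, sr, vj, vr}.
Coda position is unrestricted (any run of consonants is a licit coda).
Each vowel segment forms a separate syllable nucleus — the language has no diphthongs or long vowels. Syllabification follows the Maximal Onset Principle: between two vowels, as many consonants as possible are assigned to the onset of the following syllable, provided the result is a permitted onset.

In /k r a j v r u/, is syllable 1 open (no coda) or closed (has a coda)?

closed

The vowels are a, u — 2 nuclei, so 2 syllables.
σ1/σ2 boundary: /jvr/; trying suffixes from longest down, /vr/ is the first permitted one, so coda /j/ | onset /vr/.
Putting it together: kraj.vru.
Syllable 1 is /kraj/ with coda /j/, so it is closed.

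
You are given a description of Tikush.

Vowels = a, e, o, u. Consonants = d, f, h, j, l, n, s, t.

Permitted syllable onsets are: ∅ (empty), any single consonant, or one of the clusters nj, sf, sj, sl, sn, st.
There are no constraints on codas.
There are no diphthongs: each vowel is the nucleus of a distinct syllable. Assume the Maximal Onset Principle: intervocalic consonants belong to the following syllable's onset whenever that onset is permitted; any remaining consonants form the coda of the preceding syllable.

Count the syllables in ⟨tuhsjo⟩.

2

Nuclei (vowels): u, o → 2 syllables.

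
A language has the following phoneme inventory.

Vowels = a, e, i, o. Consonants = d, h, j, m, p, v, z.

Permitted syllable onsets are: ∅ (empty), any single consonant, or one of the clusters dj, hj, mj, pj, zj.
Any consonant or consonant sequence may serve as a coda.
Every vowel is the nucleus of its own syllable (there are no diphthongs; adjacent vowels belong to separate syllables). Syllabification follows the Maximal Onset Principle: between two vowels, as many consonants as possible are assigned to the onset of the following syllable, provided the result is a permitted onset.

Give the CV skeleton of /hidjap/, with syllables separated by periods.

CV.CCVC

The vowels are i, a — 2 nuclei, so 2 syllables.
Between /i/ (V1) and /a/ (V2): /dj/ — entire cluster is a permitted onset → onset /dj/, coda ∅.
So the parse is hi.djap.
Mapping each syllable to C/V: /hi/ → CV, /djap/ → CCVC.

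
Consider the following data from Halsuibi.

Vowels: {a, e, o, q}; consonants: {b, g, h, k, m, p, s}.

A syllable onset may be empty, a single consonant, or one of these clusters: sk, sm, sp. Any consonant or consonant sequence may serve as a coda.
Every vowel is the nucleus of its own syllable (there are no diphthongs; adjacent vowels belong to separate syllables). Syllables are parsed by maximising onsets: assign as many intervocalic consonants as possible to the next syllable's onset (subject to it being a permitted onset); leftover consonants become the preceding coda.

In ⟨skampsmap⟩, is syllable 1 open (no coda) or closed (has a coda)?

closed

Nuclei (vowels): a, a → 2 syllables.
V1 /a/ – V2 /a/: /mpsm/ splits as /mp/ + /sm/ (/sm/ is the longest suffix that is a licit onset).
Syllabification: skamp.smap.
Syllable 1 is /skamp/ with coda /mp/, so it is closed.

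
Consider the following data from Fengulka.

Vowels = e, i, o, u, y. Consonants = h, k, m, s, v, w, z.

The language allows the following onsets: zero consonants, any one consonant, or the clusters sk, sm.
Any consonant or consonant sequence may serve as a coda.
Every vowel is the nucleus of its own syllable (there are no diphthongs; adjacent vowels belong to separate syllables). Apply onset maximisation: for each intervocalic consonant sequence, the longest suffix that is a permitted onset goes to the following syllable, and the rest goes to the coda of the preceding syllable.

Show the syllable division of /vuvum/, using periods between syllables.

vu.vum

The vowels are u, u — 2 nuclei, so 2 syllables.
/u…u/ gap (V1→V2): /v/ → onset of the next syllable (single consonants are always licit onsets).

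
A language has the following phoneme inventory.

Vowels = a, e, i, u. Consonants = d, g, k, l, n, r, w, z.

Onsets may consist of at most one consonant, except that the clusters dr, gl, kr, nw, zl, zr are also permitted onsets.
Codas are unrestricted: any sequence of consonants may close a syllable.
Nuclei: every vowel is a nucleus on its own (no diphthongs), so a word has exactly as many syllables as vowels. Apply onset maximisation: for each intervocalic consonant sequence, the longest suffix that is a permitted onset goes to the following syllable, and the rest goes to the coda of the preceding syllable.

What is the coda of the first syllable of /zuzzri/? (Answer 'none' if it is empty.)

The vowels are u, i — 2 nuclei, so 2 syllables.
Between /u/ (V1) and /i/ (V2): /zzr/ splits as /z/ + /zr/ (/zr/ is the longest suffix that is a licit onset).
Putting it together: zuz.zri.
Syllable 1 is /zuz/: onset /z/, nucleus /u/, coda /z/.

z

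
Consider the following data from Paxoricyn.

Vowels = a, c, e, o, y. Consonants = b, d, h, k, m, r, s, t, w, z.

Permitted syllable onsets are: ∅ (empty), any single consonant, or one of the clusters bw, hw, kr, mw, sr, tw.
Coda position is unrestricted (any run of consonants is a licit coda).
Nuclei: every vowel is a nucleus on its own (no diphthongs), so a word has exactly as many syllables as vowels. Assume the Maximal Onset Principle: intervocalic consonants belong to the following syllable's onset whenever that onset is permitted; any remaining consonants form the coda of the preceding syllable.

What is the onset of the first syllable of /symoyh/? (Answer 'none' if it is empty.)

Nuclei (vowels): y, o, y → 3 syllables.
σ1/σ2 boundary: /m/ is a single consonant, so it becomes the next onset.
σ2/σ3 boundary: nothing intervenes; syllable break is V.V.
Result: sy.mo.yh.
Syllable 1 is /sy/: onset /s/, nucleus /y/, coda ∅.

s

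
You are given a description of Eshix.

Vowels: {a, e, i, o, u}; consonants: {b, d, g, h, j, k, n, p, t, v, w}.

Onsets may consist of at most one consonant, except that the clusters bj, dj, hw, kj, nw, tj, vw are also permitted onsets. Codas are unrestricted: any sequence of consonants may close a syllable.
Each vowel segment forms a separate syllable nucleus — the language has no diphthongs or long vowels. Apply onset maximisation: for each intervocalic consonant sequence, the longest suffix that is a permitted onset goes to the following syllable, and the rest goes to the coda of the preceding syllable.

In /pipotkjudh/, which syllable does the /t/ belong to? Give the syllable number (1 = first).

2

Nuclei (vowels): i, o, u → 3 syllables.
σ1/σ2 boundary: /p/ is a single consonant, so it becomes the next onset.
σ2/σ3 boundary: /tkj/ — longest licit onset from the right is /kj/, leaving /t/ as coda.
Putting it together: pi.pot.kjudh.
The /t/ is in the coda of syllable 2 (/pot/).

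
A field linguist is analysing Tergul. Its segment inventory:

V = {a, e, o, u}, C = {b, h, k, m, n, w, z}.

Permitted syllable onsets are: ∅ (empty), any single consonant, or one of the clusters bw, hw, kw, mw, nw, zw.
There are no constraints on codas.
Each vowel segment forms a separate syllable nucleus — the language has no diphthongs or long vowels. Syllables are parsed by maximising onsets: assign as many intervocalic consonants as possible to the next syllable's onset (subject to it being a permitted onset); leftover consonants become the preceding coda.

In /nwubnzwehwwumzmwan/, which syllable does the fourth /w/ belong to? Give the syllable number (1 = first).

3

The vowels are u, e, u, a — 4 nuclei, so 4 syllables.
Between /u/ (V1) and /e/ (V2): /bnzw/ splits as /bn/ + /zw/ (/zw/ is the longest suffix that is a licit onset).
Between /e/ (V2) and /u/ (V3): /hww/ — longest licit onset from the right is /w/, leaving /hw/ as coda.
Between /u/ (V3) and /a/ (V4): /mzmw/; trying suffixes from longest down, /mw/ is the first permitted one, so coda /mz/ | onset /mw/.
Putting it together: nwubn.zwehw.wumz.mwan.
The fourth /w/ is in the onset of syllable 3 (/wumz/).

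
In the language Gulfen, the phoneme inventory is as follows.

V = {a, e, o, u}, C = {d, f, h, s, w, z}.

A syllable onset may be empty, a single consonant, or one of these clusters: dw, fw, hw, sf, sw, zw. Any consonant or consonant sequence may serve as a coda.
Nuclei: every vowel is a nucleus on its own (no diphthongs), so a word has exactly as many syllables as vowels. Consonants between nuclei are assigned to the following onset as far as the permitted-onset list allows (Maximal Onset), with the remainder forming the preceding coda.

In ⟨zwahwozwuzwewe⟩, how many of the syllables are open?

Vowels present: a, o, u, e, e; each is a nucleus, giving 5 syllables.
/a…o/ gap (V1→V2): /hw/ — entire cluster is a permitted onset → onset /hw/, coda ∅.
/o…u/ gap (V2→V3): /zw/ is a licit onset in full, so it all attaches to the next syllable.
/u…e/ gap (V3→V4): /zw/ is a licit onset in full, so it all attaches to the next syllable.
/e…e/ gap (V4→V5): /w/ → onset of the next syllable (single consonants are always licit onsets).
Syllabification: zwa.hwo.zwu.zwe.we.
Classifying each syllable: /zwa/ (open), /hwo/ (open), /zwu/ (open), /zwe/ (open), /we/ (open).
Open syllables: 5.

5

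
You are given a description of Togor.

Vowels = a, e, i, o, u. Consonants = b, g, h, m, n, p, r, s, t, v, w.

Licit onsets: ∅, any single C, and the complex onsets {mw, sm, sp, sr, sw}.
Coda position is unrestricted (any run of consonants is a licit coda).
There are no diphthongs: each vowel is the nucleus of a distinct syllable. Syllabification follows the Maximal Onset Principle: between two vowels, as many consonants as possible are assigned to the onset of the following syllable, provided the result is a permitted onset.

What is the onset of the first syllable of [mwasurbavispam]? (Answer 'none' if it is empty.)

Nuclei (vowels): a, u, a, i, a → 5 syllables.
σ1/σ2 boundary: /s/ is a single consonant, so it becomes the next onset.
σ2/σ3 boundary: cluster /rb/ — the longest permitted-onset suffix is /b/; onset = /b/, preceding coda = /r/.
σ3/σ4 boundary: just /v/ — single C goes to the following onset.
σ4/σ5 boundary: cluster /sp/ — /sp/ is itself a permitted onset, so the whole cluster goes right; preceding coda = ∅.
So the parse is mwa.sur.ba.vi.spam.
Syllable 1 is /mwa/: onset /mw/, nucleus /a/, coda ∅.

mw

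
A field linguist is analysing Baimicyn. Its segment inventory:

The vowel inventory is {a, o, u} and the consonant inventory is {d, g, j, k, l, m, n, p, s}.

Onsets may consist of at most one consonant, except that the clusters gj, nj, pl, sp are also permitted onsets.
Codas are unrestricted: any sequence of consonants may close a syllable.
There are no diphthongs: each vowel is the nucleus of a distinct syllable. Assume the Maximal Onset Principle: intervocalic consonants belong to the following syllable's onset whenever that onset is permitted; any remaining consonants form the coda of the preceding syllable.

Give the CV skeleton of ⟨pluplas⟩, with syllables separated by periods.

Nuclei (vowels): u, a → 2 syllables.
Between /u/ (V1) and /a/ (V2): cluster /pl/ — /pl/ is itself a permitted onset, so the whole cluster goes right; preceding coda = ∅.
So the parse is plu.plas.
Mapping each syllable to C/V: /plu/ → CCV, /plas/ → CCVC.

CCV.CCVC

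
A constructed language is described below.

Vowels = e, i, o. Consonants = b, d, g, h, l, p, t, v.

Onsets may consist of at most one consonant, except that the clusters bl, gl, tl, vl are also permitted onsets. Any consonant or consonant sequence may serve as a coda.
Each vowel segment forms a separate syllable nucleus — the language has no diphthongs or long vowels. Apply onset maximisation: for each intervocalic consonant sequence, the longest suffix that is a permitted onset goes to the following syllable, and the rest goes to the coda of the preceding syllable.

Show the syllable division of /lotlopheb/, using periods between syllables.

Nuclei (vowels): o, o, e → 3 syllables.
/o…o/ gap (V1→V2): /tl/ is a licit onset in full, so it all attaches to the next syllable.
/o…e/ gap (V2→V3): /ph/ splits as /p/ + /h/ (/h/ is the longest suffix that is a licit onset).

lo.tlop.heb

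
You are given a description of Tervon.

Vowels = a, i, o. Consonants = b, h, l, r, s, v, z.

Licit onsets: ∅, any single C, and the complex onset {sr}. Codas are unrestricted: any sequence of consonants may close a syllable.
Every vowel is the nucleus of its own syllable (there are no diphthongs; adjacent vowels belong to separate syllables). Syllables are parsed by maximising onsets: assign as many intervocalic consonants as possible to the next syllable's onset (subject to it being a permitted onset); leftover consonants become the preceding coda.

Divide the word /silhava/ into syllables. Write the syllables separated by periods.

sil.ha.va

The vowels are i, a, a — 3 nuclei, so 3 syllables.
V1 /i/ – V2 /a/: cluster /lh/ — the longest permitted-onset suffix is /h/; onset = /h/, preceding coda = /l/.
V2 /a/ – V3 /a/: just /v/ — single C goes to the following onset.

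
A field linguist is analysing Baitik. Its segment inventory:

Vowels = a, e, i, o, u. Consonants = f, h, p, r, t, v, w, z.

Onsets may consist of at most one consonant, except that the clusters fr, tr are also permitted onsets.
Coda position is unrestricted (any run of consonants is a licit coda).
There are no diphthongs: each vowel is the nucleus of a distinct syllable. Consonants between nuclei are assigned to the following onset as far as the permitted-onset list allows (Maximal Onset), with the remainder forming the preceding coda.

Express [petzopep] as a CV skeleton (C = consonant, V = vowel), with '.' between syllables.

The vowels are e, o, e — 3 nuclei, so 3 syllables.
V1 /e/ – V2 /o/: /tz/ — longest licit onset from the right is /z/, leaving /t/ as coda.
V2 /o/ – V3 /e/: just /p/ — single C goes to the following onset.
Syllabification: pet.zo.pep.
Mapping each syllable to C/V: /pet/ → CVC, /zo/ → CV, /pep/ → CVC.

CVC.CV.CVC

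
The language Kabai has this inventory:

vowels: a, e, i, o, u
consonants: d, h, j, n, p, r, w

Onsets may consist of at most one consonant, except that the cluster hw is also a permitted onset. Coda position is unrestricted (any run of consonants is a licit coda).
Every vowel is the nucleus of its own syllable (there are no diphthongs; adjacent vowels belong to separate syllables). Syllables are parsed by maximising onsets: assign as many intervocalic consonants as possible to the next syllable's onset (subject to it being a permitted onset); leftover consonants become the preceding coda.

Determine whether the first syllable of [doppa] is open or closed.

The vowels are o, a — 2 nuclei, so 2 syllables.
σ1/σ2 boundary: /pp/ — longest licit onset from the right is /p/, leaving /p/ as coda.
Putting it together: dop.pa.
Syllable 1 is /dop/ with coda /p/, so it is closed.

closed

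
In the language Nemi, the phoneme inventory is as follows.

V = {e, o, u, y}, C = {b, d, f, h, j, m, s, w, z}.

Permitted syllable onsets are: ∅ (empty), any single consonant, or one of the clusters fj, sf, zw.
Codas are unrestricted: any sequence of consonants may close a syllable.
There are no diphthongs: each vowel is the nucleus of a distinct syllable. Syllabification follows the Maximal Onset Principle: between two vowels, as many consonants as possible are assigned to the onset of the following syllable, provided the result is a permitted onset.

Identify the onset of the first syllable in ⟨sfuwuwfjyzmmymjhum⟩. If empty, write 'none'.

Vowels present: u, u, y, y, u; each is a nucleus, giving 5 syllables.
Between /u/ (V1) and /u/ (V2): /w/ → onset of the next syllable (single consonants are always licit onsets).
Between /u/ (V2) and /y/ (V3): cluster /wfj/ — the longest permitted-onset suffix is /fj/; onset = /fj/, preceding coda = /w/.
Between /y/ (V3) and /y/ (V4): cluster /zmm/ — the longest permitted-onset suffix is /m/; onset = /m/, preceding coda = /zm/.
Between /y/ (V4) and /u/ (V5): /mjh/ — longest licit onset from the right is /h/, leaving /mj/ as coda.
Result: sfu.wuw.fjyzm.mymj.hum.
Syllable 1 is /sfu/: onset /sf/, nucleus /u/, coda ∅.

sf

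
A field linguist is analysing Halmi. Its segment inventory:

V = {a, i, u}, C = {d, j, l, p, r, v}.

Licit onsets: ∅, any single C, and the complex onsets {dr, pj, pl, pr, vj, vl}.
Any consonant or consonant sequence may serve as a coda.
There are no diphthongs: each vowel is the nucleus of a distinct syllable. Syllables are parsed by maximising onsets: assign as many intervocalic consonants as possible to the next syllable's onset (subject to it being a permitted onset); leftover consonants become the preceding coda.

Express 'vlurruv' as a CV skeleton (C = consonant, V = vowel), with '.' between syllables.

The vowels are u, u — 2 nuclei, so 2 syllables.
Between /u/ (V1) and /u/ (V2): /rr/ — longest licit onset from the right is /r/, leaving /r/ as coda.
Result: vlur.ruv.
Mapping each syllable to C/V: /vlur/ → CCVC, /ruv/ → CVC.

CCVC.CVC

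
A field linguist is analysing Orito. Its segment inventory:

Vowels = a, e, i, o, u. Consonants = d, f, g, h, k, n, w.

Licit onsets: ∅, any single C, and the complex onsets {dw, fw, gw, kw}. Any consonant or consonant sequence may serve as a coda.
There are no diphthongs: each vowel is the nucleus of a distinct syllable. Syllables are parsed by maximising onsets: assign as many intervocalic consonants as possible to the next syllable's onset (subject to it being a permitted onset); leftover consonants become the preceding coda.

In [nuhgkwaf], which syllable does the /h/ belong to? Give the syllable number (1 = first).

1

The vowels are u, a — 2 nuclei, so 2 syllables.
/u…a/ gap (V1→V2): /hgkw/ splits as /hg/ + /kw/ (/kw/ is the longest suffix that is a licit onset).
Syllabification: nuhg.kwaf.
The /h/ is in the coda of syllable 1 (/nuhg/).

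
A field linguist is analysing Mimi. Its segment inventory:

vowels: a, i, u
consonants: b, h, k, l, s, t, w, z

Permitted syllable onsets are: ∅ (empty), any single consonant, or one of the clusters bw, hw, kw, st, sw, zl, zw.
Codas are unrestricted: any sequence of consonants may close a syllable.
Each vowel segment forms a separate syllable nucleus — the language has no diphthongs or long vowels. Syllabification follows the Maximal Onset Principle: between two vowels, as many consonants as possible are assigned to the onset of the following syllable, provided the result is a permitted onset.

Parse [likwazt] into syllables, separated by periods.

Nuclei (vowels): i, a → 2 syllables.
/i…a/ gap (V1→V2): cluster /kw/ — /kw/ is itself a permitted onset, so the whole cluster goes right; preceding coda = ∅.

li.kwazt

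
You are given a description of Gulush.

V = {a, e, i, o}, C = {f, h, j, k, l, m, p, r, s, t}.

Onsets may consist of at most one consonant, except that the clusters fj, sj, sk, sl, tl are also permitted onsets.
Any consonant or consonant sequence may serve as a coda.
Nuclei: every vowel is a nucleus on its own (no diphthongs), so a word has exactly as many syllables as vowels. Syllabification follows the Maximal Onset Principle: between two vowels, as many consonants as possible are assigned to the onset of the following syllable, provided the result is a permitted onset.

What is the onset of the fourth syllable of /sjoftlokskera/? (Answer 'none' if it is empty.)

r

Nuclei (vowels): o, o, e, a → 4 syllables.
/o…o/ gap (V1→V2): /ftl/ splits as /f/ + /tl/ (/tl/ is the longest suffix that is a licit onset).
/o…e/ gap (V2→V3): cluster /ksk/ — the longest permitted-onset suffix is /sk/; onset = /sk/, preceding coda = /k/.
/e…a/ gap (V3→V4): /r/ → onset of the next syllable (single consonants are always licit onsets).
So the parse is sjof.tlok.ske.ra.
Syllable 4 is /ra/: onset /r/, nucleus /a/, coda ∅.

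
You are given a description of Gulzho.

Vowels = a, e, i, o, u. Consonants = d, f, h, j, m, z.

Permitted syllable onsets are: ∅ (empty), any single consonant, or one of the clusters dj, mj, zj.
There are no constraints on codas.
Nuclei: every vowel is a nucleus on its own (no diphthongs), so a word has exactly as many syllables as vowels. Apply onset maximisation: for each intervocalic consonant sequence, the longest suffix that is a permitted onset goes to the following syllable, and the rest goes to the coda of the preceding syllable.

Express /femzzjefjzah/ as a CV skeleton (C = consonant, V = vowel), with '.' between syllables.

Nuclei (vowels): e, e, a → 3 syllables.
σ1/σ2 boundary: cluster /mzzj/ — the longest permitted-onset suffix is /zj/; onset = /zj/, preceding coda = /mz/.
σ2/σ3 boundary: /fjz/; trying suffixes from longest down, /z/ is the first permitted one, so coda /fj/ | onset /z/.
Putting it together: femz.zjefj.zah.
Mapping each syllable to C/V: /femz/ → CVCC, /zjefj/ → CCVCC, /zah/ → CVC.

CVCC.CCVCC.CVC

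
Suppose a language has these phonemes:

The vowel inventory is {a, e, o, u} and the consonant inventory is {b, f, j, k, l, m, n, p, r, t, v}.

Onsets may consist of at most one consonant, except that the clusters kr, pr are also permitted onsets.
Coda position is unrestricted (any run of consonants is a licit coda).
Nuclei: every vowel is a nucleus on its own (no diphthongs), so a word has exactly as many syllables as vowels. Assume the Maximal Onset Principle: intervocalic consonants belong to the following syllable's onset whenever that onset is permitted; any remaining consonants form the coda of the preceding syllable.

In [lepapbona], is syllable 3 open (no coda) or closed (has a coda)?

open

Vowels present: e, a, o, a; each is a nucleus, giving 4 syllables.
V1 /e/ – V2 /a/: /p/ is a single consonant, so it becomes the next onset.
V2 /a/ – V3 /o/: /pb/; trying suffixes from longest down, /b/ is the first permitted one, so coda /p/ | onset /b/.
V3 /o/ – V4 /a/: just /n/ — single C goes to the following onset.
So the parse is le.pap.bo.na.
Syllable 3 is /bo/; it ends in its nucleus with no coda, so it is open.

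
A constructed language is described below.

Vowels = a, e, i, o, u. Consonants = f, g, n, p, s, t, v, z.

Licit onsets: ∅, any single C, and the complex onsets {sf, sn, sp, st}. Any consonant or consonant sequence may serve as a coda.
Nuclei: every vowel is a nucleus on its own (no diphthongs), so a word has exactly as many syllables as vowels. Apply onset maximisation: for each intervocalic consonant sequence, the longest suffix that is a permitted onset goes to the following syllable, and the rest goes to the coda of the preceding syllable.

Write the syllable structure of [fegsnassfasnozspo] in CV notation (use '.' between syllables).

CVC.CCVC.CCV.CCVC.CCV

Vowels present: e, a, a, o, o; each is a nucleus, giving 5 syllables.
/e…a/ gap (V1→V2): /gsn/ splits as /g/ + /sn/ (/sn/ is the longest suffix that is a licit onset).
/a…a/ gap (V2→V3): /ssf/ — longest licit onset from the right is /sf/, leaving /s/ as coda.
/a…o/ gap (V3→V4): cluster /sn/ — /sn/ is itself a permitted onset, so the whole cluster goes right; preceding coda = ∅.
/o…o/ gap (V4→V5): /zsp/ — longest licit onset from the right is /sp/, leaving /z/ as coda.
Syllabification: feg.snas.sfa.snoz.spo.
Mapping each syllable to C/V: /feg/ → CVC, /snas/ → CCVC, /sfa/ → CCV, /snoz/ → CCVC, /spo/ → CCV.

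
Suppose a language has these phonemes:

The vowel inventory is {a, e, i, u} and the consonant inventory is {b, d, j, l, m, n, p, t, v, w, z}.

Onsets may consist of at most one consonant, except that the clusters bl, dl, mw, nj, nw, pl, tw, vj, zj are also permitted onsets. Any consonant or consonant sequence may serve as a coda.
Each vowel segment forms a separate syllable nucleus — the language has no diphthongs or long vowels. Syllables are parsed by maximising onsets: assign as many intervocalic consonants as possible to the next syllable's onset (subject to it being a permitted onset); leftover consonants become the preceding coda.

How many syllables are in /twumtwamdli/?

Nuclei (vowels): u, a, i → 3 syllables.

3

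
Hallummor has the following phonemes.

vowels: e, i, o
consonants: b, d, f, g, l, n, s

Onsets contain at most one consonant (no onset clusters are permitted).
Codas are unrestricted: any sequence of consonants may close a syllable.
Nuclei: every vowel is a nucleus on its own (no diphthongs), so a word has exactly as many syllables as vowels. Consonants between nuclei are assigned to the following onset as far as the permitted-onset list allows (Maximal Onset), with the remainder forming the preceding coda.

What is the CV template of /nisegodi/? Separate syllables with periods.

CV.CV.CV.CV

Vowels present: i, e, o, i; each is a nucleus, giving 4 syllables.
V1 /i/ – V2 /e/: just /s/ — single C goes to the following onset.
V2 /e/ – V3 /o/: /g/ is a single consonant, so it becomes the next onset.
V3 /o/ – V4 /i/: /d/ is a single consonant, so it becomes the next onset.
Putting it together: ni.se.go.di.
Mapping each syllable to C/V: /ni/ → CV, /se/ → CV, /go/ → CV, /di/ → CV.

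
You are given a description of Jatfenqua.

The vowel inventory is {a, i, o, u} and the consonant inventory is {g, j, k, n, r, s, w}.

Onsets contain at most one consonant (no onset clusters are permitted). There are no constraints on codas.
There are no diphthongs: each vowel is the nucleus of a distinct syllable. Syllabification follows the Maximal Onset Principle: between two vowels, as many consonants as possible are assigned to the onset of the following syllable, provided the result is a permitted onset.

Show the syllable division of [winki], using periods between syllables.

win.ki

Nuclei (vowels): i, i → 2 syllables.
/i…i/ gap (V1→V2): /nk/; trying suffixes from longest down, /k/ is the first permitted one, so coda /n/ | onset /k/.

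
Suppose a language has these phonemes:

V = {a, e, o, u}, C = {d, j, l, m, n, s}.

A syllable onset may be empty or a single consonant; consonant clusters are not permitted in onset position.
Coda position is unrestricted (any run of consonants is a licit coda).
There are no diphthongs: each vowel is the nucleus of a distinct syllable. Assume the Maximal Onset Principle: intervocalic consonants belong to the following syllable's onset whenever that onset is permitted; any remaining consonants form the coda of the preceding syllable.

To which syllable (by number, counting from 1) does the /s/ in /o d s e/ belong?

2

Vowels present: o, e; each is a nucleus, giving 2 syllables.
Between /o/ (V1) and /e/ (V2): cluster /ds/ — the longest permitted-onset suffix is /s/; onset = /s/, preceding coda = /d/.
Putting it together: od.se.
The /s/ is in the onset of syllable 2 (/se/).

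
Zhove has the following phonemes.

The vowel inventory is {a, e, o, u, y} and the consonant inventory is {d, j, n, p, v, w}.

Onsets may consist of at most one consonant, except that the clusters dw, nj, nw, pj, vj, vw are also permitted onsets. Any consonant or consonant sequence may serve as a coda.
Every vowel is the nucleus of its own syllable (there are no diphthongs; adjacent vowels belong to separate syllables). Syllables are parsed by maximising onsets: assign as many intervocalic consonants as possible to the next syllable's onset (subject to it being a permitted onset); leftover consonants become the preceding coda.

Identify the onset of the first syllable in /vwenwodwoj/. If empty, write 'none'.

The vowels are e, o, o — 3 nuclei, so 3 syllables.
V1 /e/ – V2 /o/: /nw/ is a licit onset in full, so it all attaches to the next syllable.
V2 /o/ – V3 /o/: /dw/ — entire cluster is a permitted onset → onset /dw/, coda ∅.
So the parse is vwe.nwo.dwoj.
Syllable 1 is /vwe/: onset /vw/, nucleus /e/, coda ∅.

vw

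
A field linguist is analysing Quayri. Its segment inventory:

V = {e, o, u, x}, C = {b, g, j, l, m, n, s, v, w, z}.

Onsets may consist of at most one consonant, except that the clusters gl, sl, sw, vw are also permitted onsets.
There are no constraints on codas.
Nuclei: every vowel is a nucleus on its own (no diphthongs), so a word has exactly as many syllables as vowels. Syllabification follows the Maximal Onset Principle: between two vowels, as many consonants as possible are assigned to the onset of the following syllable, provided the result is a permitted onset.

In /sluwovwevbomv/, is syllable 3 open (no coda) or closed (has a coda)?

closed

The vowels are u, o, e, o — 4 nuclei, so 4 syllables.
Between /u/ (V1) and /o/ (V2): just /w/ — single C goes to the following onset.
Between /o/ (V2) and /e/ (V3): /vw/ is a licit onset in full, so it all attaches to the next syllable.
Between /e/ (V3) and /o/ (V4): /vb/; trying suffixes from longest down, /b/ is the first permitted one, so coda /v/ | onset /b/.
Putting it together: slu.wo.vwev.bomv.
Syllable 3 is /vwev/ with coda /v/, so it is closed.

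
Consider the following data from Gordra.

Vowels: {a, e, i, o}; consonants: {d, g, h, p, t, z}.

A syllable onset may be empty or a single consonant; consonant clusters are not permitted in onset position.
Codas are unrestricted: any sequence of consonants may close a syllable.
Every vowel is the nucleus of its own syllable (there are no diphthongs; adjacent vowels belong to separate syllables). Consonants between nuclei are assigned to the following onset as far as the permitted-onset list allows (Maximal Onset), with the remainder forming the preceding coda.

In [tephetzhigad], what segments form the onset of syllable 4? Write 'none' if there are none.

Vowels present: e, e, i, a; each is a nucleus, giving 4 syllables.
V1 /e/ – V2 /e/: /ph/ splits as /p/ + /h/ (/h/ is the longest suffix that is a licit onset).
V2 /e/ – V3 /i/: /tzh/; trying suffixes from longest down, /h/ is the first permitted one, so coda /tz/ | onset /h/.
V3 /i/ – V4 /a/: /g/ is a single consonant, so it becomes the next onset.
So the parse is tep.hetz.hi.gad.
Syllable 4 is /gad/: onset /g/, nucleus /a/, coda /d/.

g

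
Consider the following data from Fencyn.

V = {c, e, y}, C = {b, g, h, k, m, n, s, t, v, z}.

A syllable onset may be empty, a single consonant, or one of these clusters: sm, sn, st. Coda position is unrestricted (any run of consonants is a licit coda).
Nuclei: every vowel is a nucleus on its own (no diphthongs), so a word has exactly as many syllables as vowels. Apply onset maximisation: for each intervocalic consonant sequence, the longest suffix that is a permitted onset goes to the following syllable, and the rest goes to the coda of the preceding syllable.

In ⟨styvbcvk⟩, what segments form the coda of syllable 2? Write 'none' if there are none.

The vowels are y, c — 2 nuclei, so 2 syllables.
/y…c/ gap (V1→V2): /vb/; trying suffixes from longest down, /b/ is the first permitted one, so coda /v/ | onset /b/.
Putting it together: styv.bcvk.
Syllable 2 is /bcvk/: onset /b/, nucleus /c/, coda /vk/.

vk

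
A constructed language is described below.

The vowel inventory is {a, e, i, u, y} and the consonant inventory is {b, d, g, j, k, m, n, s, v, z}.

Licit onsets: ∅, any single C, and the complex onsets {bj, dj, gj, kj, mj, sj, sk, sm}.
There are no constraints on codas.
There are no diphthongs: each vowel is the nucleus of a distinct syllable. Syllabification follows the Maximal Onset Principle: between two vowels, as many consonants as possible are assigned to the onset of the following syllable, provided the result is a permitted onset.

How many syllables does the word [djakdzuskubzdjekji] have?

5

Nuclei (vowels): a, u, u, e, i → 5 syllables.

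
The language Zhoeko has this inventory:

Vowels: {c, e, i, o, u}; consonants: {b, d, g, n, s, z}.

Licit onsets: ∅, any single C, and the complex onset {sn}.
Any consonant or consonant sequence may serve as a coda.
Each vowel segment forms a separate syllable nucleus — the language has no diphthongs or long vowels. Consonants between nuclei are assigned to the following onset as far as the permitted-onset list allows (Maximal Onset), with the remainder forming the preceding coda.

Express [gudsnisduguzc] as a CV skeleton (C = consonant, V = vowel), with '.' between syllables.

CVC.CCVC.CV.CV.CV

Nuclei (vowels): u, i, u, u, c → 5 syllables.
Between /u/ (V1) and /i/ (V2): /dsn/ — longest licit onset from the right is /sn/, leaving /d/ as coda.
Between /i/ (V2) and /u/ (V3): cluster /sd/ — the longest permitted-onset suffix is /d/; onset = /d/, preceding coda = /s/.
Between /u/ (V3) and /u/ (V4): just /g/ — single C goes to the following onset.
Between /u/ (V4) and /c/ (V5): just /z/ — single C goes to the following onset.
So the parse is gud.snis.du.gu.zc.
Mapping each syllable to C/V: /gud/ → CVC, /snis/ → CCVC, /du/ → CV, /gu/ → CV, /zc/ → CV.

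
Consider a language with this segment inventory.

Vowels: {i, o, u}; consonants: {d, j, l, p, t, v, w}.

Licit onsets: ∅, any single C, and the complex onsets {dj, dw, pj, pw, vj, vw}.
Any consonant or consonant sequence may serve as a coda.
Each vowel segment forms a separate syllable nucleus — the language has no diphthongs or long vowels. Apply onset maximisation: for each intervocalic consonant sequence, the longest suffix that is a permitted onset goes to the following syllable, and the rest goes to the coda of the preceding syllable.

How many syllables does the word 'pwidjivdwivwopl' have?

Nuclei (vowels): i, i, i, o → 4 syllables.

4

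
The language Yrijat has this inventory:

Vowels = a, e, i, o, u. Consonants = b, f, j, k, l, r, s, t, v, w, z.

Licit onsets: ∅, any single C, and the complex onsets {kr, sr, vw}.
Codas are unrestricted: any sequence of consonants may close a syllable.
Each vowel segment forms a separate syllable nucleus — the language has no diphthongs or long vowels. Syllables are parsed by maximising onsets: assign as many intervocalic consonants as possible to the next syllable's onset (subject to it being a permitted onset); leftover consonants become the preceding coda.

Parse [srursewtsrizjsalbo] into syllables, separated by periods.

srur.sewt.srizj.sal.bo

The vowels are u, e, i, a, o — 5 nuclei, so 5 syllables.
V1 /u/ – V2 /e/: /rs/; trying suffixes from longest down, /s/ is the first permitted one, so coda /r/ | onset /s/.
V2 /e/ – V3 /i/: cluster /wtsr/ — the longest permitted-onset suffix is /sr/; onset = /sr/, preceding coda = /wt/.
V3 /i/ – V4 /a/: /zjs/; trying suffixes from longest down, /s/ is the first permitted one, so coda /zj/ | onset /s/.
V4 /a/ – V5 /o/: /lb/ splits as /l/ + /b/ (/b/ is the longest suffix that is a licit onset).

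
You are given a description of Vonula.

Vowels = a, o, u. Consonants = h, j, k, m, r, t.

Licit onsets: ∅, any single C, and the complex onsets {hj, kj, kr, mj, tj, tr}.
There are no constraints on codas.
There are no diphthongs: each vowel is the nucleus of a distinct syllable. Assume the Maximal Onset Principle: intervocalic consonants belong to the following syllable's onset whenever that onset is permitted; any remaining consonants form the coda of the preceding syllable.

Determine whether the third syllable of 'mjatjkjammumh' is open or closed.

Nuclei (vowels): a, a, u → 3 syllables.
V1 /a/ – V2 /a/: /tjkj/ — longest licit onset from the right is /kj/, leaving /tj/ as coda.
V2 /a/ – V3 /u/: /mm/ — longest licit onset from the right is /m/, leaving /m/ as coda.
Putting it together: mjatj.kjam.mumh.
Syllable 3 is /mumh/ with coda /mh/, so it is closed.

closed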